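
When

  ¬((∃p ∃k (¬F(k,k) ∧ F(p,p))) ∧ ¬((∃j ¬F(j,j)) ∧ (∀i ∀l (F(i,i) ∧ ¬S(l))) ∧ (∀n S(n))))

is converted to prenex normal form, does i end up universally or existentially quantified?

universal

Move each ¬ inward, flipping quantifiers it crosses:
  (∀p ∀k (F(k,k) ∨ ¬F(p,p))) ∨ (∃j ¬F(j,j)) ∧ (∀i ∀l (F(i,i) ∧ ¬S(l))) ∧ (∀n S(n))
All bound variables are already distinct, so no renaming is needed.
Pull the quantifiers to the front (each side's bound variable is not free in the other side):
  ∀p ∀k ∃j ∀i ∀l ∀n (F(k,k) ∨ ¬F(p,p) ∨ ¬F(j,j) ∧ F(i,i) ∧ ¬S(l) ∧ S(n))
The quantifier ∀i sits under an even number of negations, so it remains universal.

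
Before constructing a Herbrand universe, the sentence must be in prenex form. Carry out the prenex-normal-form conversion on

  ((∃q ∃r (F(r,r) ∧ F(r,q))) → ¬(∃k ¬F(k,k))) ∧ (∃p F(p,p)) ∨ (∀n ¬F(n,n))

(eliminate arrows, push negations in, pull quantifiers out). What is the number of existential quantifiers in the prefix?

Rewrite implications/biconditionals: A → B as ¬A ∨ B.
  (¬(∃q ∃r (F(r,r) ∧ F(r,q))) ∨ ¬(∃k ¬F(k,k))) ∧ (∃p F(p,p)) ∨ (∀n ¬F(n,n))
Push ¬ through the quantifiers and connectives to reach negation normal form:
  ((∀q ∀r (¬F(r,r) ∨ ¬F(r,q))) ∨ (∀k F(k,k))) ∧ (∃p F(p,p)) ∨ (∀n ¬F(n,n))
All bound variables are already distinct, so no renaming is needed.
Extract every quantifier outward, since the variables are now distinct and don't occur free across branches:
  ∀q ∀r ∀k ∃p ∀n ((¬F(r,r) ∨ ¬F(r,q) ∨ F(k,k)) ∧ F(p,p) ∨ ¬F(n,n))
The prefix is ∀q ∀r ∀k ∃p ∀n: 4 universal, 1 existential.

1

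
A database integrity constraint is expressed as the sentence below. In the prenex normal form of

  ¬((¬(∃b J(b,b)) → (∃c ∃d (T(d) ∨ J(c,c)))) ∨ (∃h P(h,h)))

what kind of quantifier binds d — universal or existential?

First replace A → B with ¬A ∨ B.
  ¬(¬¬(∃b J(b,b)) ∨ (∃c ∃d (T(d) ∨ J(c,c))) ∨ (∃h P(h,h)))
Push ¬ through the quantifiers and connectives to reach negation normal form:
  (∀b ¬J(b,b)) ∧ (∀c ∀d (¬T(d) ∧ ¬J(c,c))) ∧ (∀h ¬P(h,h))
All bound variables are already distinct, so no renaming is needed.
Extract every quantifier outward, since the variables are now distinct and don't occur free across branches:
  ∀b ∀c ∀d ∀h (¬J(b,b) ∧ ¬T(d) ∧ ¬J(c,c) ∧ ¬P(h,h))
The quantifier ∃d sits under an odd number of negations (counting the antecedent side of each →), so it flips to ∀d.

universal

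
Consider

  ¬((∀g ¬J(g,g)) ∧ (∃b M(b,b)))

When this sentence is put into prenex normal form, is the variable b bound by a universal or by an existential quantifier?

universal

Move each ¬ inward, flipping quantifiers it crosses:
  (∃g J(g,g)) ∨ (∀b ¬M(b,b))
Finally move all quantifiers to the prefix:
  ∃g ∀b (J(g,g) ∨ ¬M(b,b))
The quantifier ∃b sits under an odd number of negations, so it flips to ∀b.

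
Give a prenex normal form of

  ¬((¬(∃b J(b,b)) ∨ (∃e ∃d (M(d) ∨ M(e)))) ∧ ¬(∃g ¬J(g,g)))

∃b ∀e ∀d ∃g (J(b,b) ∧ ¬M(d) ∧ ¬M(e) ∨ ¬J(g,g))

Drive negations inward (¬∀x A ≡ ∃x ¬A, ¬∃x A ≡ ∀x ¬A, De Morgan for ∧/∨):
  (∃b J(b,b)) ∧ (∀e ∀d (¬M(d) ∧ ¬M(e))) ∨ (∃g ¬J(g,g))
Finally move all quantifiers to the prefix:
  ∃b ∀e ∀d ∃g (J(b,b) ∧ ¬M(d) ∧ ¬M(e) ∨ ¬J(g,g))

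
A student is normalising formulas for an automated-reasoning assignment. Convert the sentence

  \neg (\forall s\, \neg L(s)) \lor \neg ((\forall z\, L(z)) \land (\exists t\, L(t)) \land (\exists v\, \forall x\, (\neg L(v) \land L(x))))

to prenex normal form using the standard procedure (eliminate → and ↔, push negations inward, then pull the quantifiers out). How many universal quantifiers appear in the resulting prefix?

Push ¬ through the quantifiers and connectives to reach negation normal form:
  (\exists s\, L(s)) \lor (\exists z\, \neg L(z)) \lor (\forall t\, \neg L(t)) \lor (\forall v\, \exists x\, (L(v) \lor \neg L(x)))
All bound variables are already distinct, so no renaming is needed.
Pull the quantifiers to the front (each side's bound variable is not free in the other side):
  \exists s\, \exists z\, \forall t\, \forall v\, \exists x\, (L(s) \lor \neg L(z) \lor \neg L(t) \lor L(v) \lor \neg L(x))
The prefix is \exists s \exists z \forall t \forall v \exists x: 2 universal, 3 existential.

2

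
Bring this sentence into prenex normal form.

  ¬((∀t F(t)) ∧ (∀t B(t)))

∃t ∃v (¬F(t) ∨ ¬B(v))

Push ¬ through the quantifiers and connectives to reach negation normal form:
  (∃t ¬F(t)) ∨ (∃t ¬B(t))
Rename bound variables to avoid capture: t↦v.
  (∃t ¬F(t)) ∨ (∃v ¬B(v))
Finally move all quantifiers to the prefix:
  ∃t ∃v (¬F(t) ∨ ¬B(v))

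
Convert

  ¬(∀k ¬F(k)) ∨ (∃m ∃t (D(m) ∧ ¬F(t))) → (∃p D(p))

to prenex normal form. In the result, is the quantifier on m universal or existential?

universal

Eliminate → and ↔ using ¬ and ∨.
  ¬(¬(∀k ¬F(k)) ∨ (∃m ∃t (D(m) ∧ ¬F(t)))) ∨ (∃p D(p))
Move each ¬ inward, flipping quantifiers it crosses:
  (∀k ¬F(k)) ∧ (∀m ∀t (¬D(m) ∨ F(t))) ∨ (∃p D(p))
Pull the quantifiers to the front (each side's bound variable is not free in the other side):
  ∀k ∀m ∀t ∃p (¬F(k) ∧ (¬D(m) ∨ F(t)) ∨ D(p))
The quantifier ∃m sits under an odd number of negations (counting the antecedent side of each →), so it flips to ∀m.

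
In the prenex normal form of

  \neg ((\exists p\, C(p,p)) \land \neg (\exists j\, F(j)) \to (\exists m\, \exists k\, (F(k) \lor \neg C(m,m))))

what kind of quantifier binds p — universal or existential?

Rewrite implications/biconditionals: A → B as ¬A ∨ B.
  \neg (\neg ((\exists p\, C(p,p)) \land \neg (\exists j\, F(j))) \lor (\exists m\, \exists k\, (F(k) \lor \neg C(m,m))))
Drive negations inward (¬∀x A ≡ ∃x ¬A, ¬∃x A ≡ ∀x ¬A, De Morgan for ∧/∨):
  (\exists p\, C(p,p)) \land (\forall j\, \neg F(j)) \land (\forall m\, \forall k\, (\neg F(k) \land C(m,m)))
Finally move all quantifiers to the prefix:
  \exists p\, \forall j\, \forall m\, \forall k\, (C(p,p) \land \neg F(j) \land \neg F(k) \land C(m,m))
The quantifier \exists p sits under an even number of negations (counting the antecedent side of each →), so it remains existential.

existential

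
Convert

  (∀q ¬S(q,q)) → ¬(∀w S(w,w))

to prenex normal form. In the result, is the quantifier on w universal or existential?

Rewrite implications/biconditionals: A → B as ¬A ∨ B.
  ¬(∀q ¬S(q,q)) ∨ ¬(∀w S(w,w))
Push ¬ through the quantifiers and connectives to reach negation normal form:
  (∃q S(q,q)) ∨ (∃w ¬S(w,w))
Extract every quantifier outward, since the variables are now distinct and don't occur free across branches:
  ∃q ∃w (S(q,q) ∨ ¬S(w,w))
The quantifier ∀w sits under an odd number of negations (counting the antecedent side of each →), so it flips to ∃w.

existential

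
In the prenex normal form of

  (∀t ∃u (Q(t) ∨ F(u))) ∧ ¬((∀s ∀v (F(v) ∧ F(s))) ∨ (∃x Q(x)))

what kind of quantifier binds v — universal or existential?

Drive negations inward (¬∀x A ≡ ∃x ¬A, ¬∃x A ≡ ∀x ¬A, De Morgan for ∧/∨):
  (∀t ∃u (Q(t) ∨ F(u))) ∧ (∃s ∃v (¬F(v) ∨ ¬F(s))) ∧ (∀x ¬Q(x))
All bound variables are already distinct, so no renaming is needed.
Pull the quantifiers to the front (each side's bound variable is not free in the other side):
  ∀t ∃u ∃s ∃v ∀x ((Q(t) ∨ F(u)) ∧ (¬F(v) ∨ ¬F(s)) ∧ ¬Q(x))
The quantifier ∀v sits under an odd number of negations, so it flips to ∃v.

existential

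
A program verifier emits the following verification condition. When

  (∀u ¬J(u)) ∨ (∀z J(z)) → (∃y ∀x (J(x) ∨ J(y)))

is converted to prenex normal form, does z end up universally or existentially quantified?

First replace A → B with ¬A ∨ B.
  ¬((∀u ¬J(u)) ∨ (∀z J(z))) ∨ (∃y ∀x (J(x) ∨ J(y)))
Move each ¬ inward, flipping quantifiers it crosses:
  (∃u J(u)) ∧ (∃z ¬J(z)) ∨ (∃y ∀x (J(x) ∨ J(y)))
All bound variables are already distinct, so no renaming is needed.
Pull the quantifiers to the front (each side's bound variable is not free in the other side):
  ∃u ∃z ∃y ∀x (J(u) ∧ ¬J(z) ∨ J(x) ∨ J(y))
The quantifier ∀z sits under an odd number of negations (counting the antecedent side of each →), so it flips to ∃z.

existential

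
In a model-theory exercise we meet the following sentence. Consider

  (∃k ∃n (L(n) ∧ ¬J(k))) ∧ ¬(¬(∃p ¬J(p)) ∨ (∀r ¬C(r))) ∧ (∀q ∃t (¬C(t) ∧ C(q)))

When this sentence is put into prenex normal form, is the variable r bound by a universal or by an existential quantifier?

existential

Drive negations inward (¬∀x A ≡ ∃x ¬A, ¬∃x A ≡ ∀x ¬A, De Morgan for ∧/∨):
  (∃k ∃n (L(n) ∧ ¬J(k))) ∧ (∃p ¬J(p)) ∧ (∃r C(r)) ∧ (∀q ∃t (¬C(t) ∧ C(q)))
All bound variables are already distinct, so no renaming is needed.
Finally move all quantifiers to the prefix:
  ∃k ∃n ∃p ∃r ∀q ∃t (L(n) ∧ ¬J(k) ∧ ¬J(p) ∧ C(r) ∧ ¬C(t) ∧ C(q))
The quantifier ∀r sits under an odd number of negations, so it flips to ∃r.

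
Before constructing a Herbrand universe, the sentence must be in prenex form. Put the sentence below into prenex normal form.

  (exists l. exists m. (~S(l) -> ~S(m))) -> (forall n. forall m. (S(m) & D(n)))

First replace A → B with ¬A ∨ B.
  ~(exists l. exists m. (~~S(l) | ~S(m))) | (forall n. forall m. (S(m) & D(n)))
Push ¬ through the quantifiers and connectives to reach negation normal form:
  (forall l. forall m. (~S(l) & S(m))) | (forall n. forall m. (S(m) & D(n)))
Give each quantifier a distinct variable: m↦s.
  (forall l. forall m. (~S(l) & S(m))) | (forall n. forall s. (S(s) & D(n)))
Pull the quantifiers to the front (each side's bound variable is not free in the other side):
  forall l. forall m. forall n. forall s. (~S(l) & S(m) | S(s) & D(n))

forall l. forall m. forall n. forall s. (~S(l) & S(m) | S(s) & D(n))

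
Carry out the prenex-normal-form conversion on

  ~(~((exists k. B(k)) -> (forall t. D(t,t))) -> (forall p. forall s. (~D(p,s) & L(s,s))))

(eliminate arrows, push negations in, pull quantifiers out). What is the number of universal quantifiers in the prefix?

0

First replace A → B with ¬A ∨ B.
  ~(~~(~(exists k. B(k)) | (forall t. D(t,t))) | (forall p. forall s. (~D(p,s) & L(s,s))))
Push ¬ through the quantifiers and connectives to reach negation normal form:
  (exists k. B(k)) & (exists t. ~D(t,t)) & (exists p. exists s. (D(p,s) | ~L(s,s)))
Pull the quantifiers to the front (each side's bound variable is not free in the other side):
  exists k. exists t. exists p. exists s. (B(k) & ~D(t,t) & (D(p,s) | ~L(s,s)))
The prefix is exists k exists t exists p exists s: 0 universal, 4 existential.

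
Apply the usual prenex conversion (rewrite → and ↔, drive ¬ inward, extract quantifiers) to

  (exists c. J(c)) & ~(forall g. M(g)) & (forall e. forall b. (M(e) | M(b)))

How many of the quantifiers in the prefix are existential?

Push ¬ through the quantifiers and connectives to reach negation normal form:
  (exists c. J(c)) & (exists g. ~M(g)) & (forall e. forall b. (M(e) | M(b)))
All bound variables are already distinct, so no renaming is needed.
Extract every quantifier outward, since the variables are now distinct and don't occur free across branches:
  exists c. exists g. forall e. forall b. (J(c) & ~M(g) & (M(e) | M(b)))
The prefix is exists c exists g forall e forall b: 2 universal, 2 existential.

2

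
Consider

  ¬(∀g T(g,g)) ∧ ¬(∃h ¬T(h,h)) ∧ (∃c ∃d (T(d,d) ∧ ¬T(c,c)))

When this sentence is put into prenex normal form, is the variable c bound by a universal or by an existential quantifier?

Push ¬ through the quantifiers and connectives to reach negation normal form:
  (∃g ¬T(g,g)) ∧ (∀h T(h,h)) ∧ (∃c ∃d (T(d,d) ∧ ¬T(c,c)))
All bound variables are already distinct, so no renaming is needed.
Finally move all quantifiers to the prefix:
  ∃g ∀h ∃c ∃d (¬T(g,g) ∧ T(h,h) ∧ T(d,d) ∧ ¬T(c,c))
The quantifier ∃c sits under an even number of negations, so it remains existential.

existential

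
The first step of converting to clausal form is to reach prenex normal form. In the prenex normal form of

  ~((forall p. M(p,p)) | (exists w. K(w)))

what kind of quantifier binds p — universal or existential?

existential

Move each ¬ inward, flipping quantifiers it crosses:
  (exists p. ~M(p,p)) & (forall w. ~K(w))
All bound variables are already distinct, so no renaming is needed.
Extract every quantifier outward, since the variables are now distinct and don't occur free across branches:
  exists p. forall w. (~M(p,p) & ~K(w))
The quantifier forall p sits under an odd number of negations, so it flips to exists p.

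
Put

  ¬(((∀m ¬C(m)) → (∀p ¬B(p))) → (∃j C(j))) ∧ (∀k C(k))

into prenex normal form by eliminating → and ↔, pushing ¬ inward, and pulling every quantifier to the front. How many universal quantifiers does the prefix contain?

3

Rewrite implications/biconditionals: A → B as ¬A ∨ B.
  ¬(¬(¬(∀m ¬C(m)) ∨ (∀p ¬B(p))) ∨ (∃j C(j))) ∧ (∀k C(k))
Push ¬ through the quantifiers and connectives to reach negation normal form:
  ((∃m C(m)) ∨ (∀p ¬B(p))) ∧ (∀j ¬C(j)) ∧ (∀k C(k))
All bound variables are already distinct, so no renaming is needed.
Extract every quantifier outward, since the variables are now distinct and don't occur free across branches:
  ∃m ∀p ∀j ∀k ((C(m) ∨ ¬B(p)) ∧ ¬C(j) ∧ C(k))
The prefix is ∃m ∀p ∀j ∀k: 3 universal, 1 existential.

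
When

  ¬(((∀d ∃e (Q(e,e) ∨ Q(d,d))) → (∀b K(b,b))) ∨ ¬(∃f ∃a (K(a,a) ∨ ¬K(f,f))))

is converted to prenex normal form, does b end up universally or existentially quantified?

existential

Eliminate → and ↔ using ¬ and ∨.
  ¬(¬(∀d ∃e (Q(e,e) ∨ Q(d,d))) ∨ (∀b K(b,b)) ∨ ¬(∃f ∃a (K(a,a) ∨ ¬K(f,f))))
Push ¬ through the quantifiers and connectives to reach negation normal form:
  (∀d ∃e (Q(e,e) ∨ Q(d,d))) ∧ (∃b ¬K(b,b)) ∧ (∃f ∃a (K(a,a) ∨ ¬K(f,f)))
Extract every quantifier outward, since the variables are now distinct and don't occur free across branches:
  ∀d ∃e ∃b ∃f ∃a ((Q(e,e) ∨ Q(d,d)) ∧ ¬K(b,b) ∧ (K(a,a) ∨ ¬K(f,f)))
The quantifier ∀b sits under an odd number of negations (counting the antecedent side of each →), so it flips to ∃b.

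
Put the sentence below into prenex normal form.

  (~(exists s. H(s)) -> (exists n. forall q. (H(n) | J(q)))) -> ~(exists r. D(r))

forall s. forall n. exists q. forall r. (~H(s) & ~H(n) & ~J(q) | ~D(r))

Rewrite implications/biconditionals: A → B as ¬A ∨ B.
  ~(~~(exists s. H(s)) | (exists n. forall q. (H(n) | J(q)))) | ~(exists r. D(r))
Push ¬ through the quantifiers and connectives to reach negation normal form:
  (forall s. ~H(s)) & (forall n. exists q. (~H(n) & ~J(q))) | (forall r. ~D(r))
All bound variables are already distinct, so no renaming is needed.
Pull the quantifiers to the front (each side's bound variable is not free in the other side):
  forall s. forall n. exists q. forall r. (~H(s) & ~H(n) & ~J(q) | ~D(r))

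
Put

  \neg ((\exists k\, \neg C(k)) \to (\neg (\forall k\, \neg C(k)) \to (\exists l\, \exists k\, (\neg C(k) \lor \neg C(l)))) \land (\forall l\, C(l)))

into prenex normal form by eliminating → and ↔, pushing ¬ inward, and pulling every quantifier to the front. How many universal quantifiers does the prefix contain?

2

First replace A → B with ¬A ∨ B.
  \neg (\neg (\exists k\, \neg C(k)) \lor (\neg \neg (\forall k\, \neg C(k)) \lor (\exists l\, \exists k\, (\neg C(k) \lor \neg C(l)))) \land (\forall l\, C(l)))
Push ¬ through the quantifiers and connectives to reach negation normal form:
  (\exists k\, \neg C(k)) \land ((\exists k\, C(k)) \land (\forall l\, \forall k\, (C(k) \land C(l))) \lor (\exists l\, \neg C(l)))
Give each quantifier a distinct variable: k↦y, k↦x, l↦t.
  (\exists k\, \neg C(k)) \land ((\exists y\, C(y)) \land (\forall l\, \forall x\, (C(x) \land C(l))) \lor (\exists t\, \neg C(t)))
Pull the quantifiers to the front (each side's bound variable is not free in the other side):
  \exists k\, \exists y\, \forall l\, \forall x\, \exists t\, (\neg C(k) \land (C(y) \land C(x) \land C(l) \lor \neg C(t)))
The prefix is \exists k \exists y \forall l \forall x \exists t: 2 universal, 3 existential.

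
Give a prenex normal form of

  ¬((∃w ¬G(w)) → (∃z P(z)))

First replace A → B with ¬A ∨ B.
  ¬(¬(∃w ¬G(w)) ∨ (∃z P(z)))
Push ¬ through the quantifiers and connectives to reach negation normal form:
  (∃w ¬G(w)) ∧ (∀z ¬P(z))
All bound variables are already distinct, so no renaming is needed.
Pull the quantifiers to the front (each side's bound variable is not free in the other side):
  ∃w ∀z (¬G(w) ∧ ¬P(z))

∃w ∀z (¬G(w) ∧ ¬P(z))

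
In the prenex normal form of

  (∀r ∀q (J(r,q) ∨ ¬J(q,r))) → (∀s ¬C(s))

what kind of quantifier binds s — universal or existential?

universal

Eliminate → and ↔ using ¬ and ∨.
  ¬(∀r ∀q (J(r,q) ∨ ¬J(q,r))) ∨ (∀s ¬C(s))
Push ¬ through the quantifiers and connectives to reach negation normal form:
  (∃r ∃q (¬J(r,q) ∧ J(q,r))) ∨ (∀s ¬C(s))
Pull the quantifiers to the front (each side's bound variable is not free in the other side):
  ∃r ∃q ∀s (¬J(r,q) ∧ J(q,r) ∨ ¬C(s))
The quantifier ∀s sits under an even number of negations (counting the antecedent side of each →), so it remains universal.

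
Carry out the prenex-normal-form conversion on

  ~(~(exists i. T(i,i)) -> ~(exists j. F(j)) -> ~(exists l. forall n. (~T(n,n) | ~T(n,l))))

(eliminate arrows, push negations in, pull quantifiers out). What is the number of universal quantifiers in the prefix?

3

Rewrite implications/biconditionals: A → B as ¬A ∨ B.
  ~(~~(exists i. T(i,i)) | ~~(exists j. F(j)) | ~(exists l. forall n. (~T(n,n) | ~T(n,l))))
Move each ¬ inward, flipping quantifiers it crosses:
  (forall i. ~T(i,i)) & (forall j. ~F(j)) & (exists l. forall n. (~T(n,n) | ~T(n,l)))
Pull the quantifiers to the front (each side's bound variable is not free in the other side):
  forall i. forall j. exists l. forall n. (~T(i,i) & ~F(j) & (~T(n,n) | ~T(n,l)))
The prefix is forall i forall j exists l forall n: 3 universal, 1 existential.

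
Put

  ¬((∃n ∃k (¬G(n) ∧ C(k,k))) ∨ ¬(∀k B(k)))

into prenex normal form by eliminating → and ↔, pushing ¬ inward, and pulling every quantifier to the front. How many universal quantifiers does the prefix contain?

3

Drive negations inward (¬∀x A ≡ ∃x ¬A, ¬∃x A ≡ ∀x ¬A, De Morgan for ∧/∨):
  (∀n ∀k (G(n) ∨ ¬C(k,k))) ∧ (∀k B(k))
Rename bound variables to avoid capture: k↦w.
  (∀n ∀k (G(n) ∨ ¬C(k,k))) ∧ (∀w B(w))
Pull the quantifiers to the front (each side's bound variable is not free in the other side):
  ∀n ∀k ∀w ((G(n) ∨ ¬C(k,k)) ∧ B(w))
The prefix is ∀n ∀k ∀w: 3 universal, 0 existential.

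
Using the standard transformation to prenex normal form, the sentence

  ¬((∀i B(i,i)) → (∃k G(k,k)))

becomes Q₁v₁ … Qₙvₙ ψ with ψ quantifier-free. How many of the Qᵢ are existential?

Rewrite implications/biconditionals: A → B as ¬A ∨ B.
  ¬(¬(∀i B(i,i)) ∨ (∃k G(k,k)))
Move each ¬ inward, flipping quantifiers it crosses:
  (∀i B(i,i)) ∧ (∀k ¬G(k,k))
All bound variables are already distinct, so no renaming is needed.
Pull the quantifiers to the front (each side's bound variable is not free in the other side):
  ∀i ∀k (B(i,i) ∧ ¬G(k,k))
The prefix is ∀i ∀k: 2 universal, 0 existential.

0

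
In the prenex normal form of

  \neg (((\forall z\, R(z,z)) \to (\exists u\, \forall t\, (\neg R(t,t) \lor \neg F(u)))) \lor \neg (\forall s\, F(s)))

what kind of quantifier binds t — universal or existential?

existential

First replace A → B with ¬A ∨ B.
  \neg (\neg (\forall z\, R(z,z)) \lor (\exists u\, \forall t\, (\neg R(t,t) \lor \neg F(u))) \lor \neg (\forall s\, F(s)))
Move each ¬ inward, flipping quantifiers it crosses:
  (\forall z\, R(z,z)) \land (\forall u\, \exists t\, (R(t,t) \land F(u))) \land (\forall s\, F(s))
Finally move all quantifiers to the prefix:
  \forall z\, \forall u\, \exists t\, \forall s\, (R(z,z) \land R(t,t) \land F(u) \land F(s))
The quantifier \forall t sits under an odd number of negations (counting the antecedent side of each →), so it flips to \exists t.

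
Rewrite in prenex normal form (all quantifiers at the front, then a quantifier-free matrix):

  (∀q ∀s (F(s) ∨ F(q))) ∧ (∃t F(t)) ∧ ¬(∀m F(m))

∀q ∀s ∃t ∃m ((F(s) ∨ F(q)) ∧ F(t) ∧ ¬F(m))

Push ¬ through the quantifiers and connectives to reach negation normal form:
  (∀q ∀s (F(s) ∨ F(q))) ∧ (∃t F(t)) ∧ (∃m ¬F(m))
All bound variables are already distinct, so no renaming is needed.
Pull the quantifiers to the front (each side's bound variable is not free in the other side):
  ∀q ∀s ∃t ∃m ((F(s) ∨ F(q)) ∧ F(t) ∧ ¬F(m))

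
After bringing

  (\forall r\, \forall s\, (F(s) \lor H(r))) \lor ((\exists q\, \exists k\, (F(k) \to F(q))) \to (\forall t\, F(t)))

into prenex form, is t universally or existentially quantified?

universal

Eliminate → and ↔ using ¬ and ∨.
  (\forall r\, \forall s\, (F(s) \lor H(r))) \lor \neg (\exists q\, \exists k\, (\neg F(k) \lor F(q))) \lor (\forall t\, F(t))
Push ¬ through the quantifiers and connectives to reach negation normal form:
  (\forall r\, \forall s\, (F(s) \lor H(r))) \lor (\forall q\, \forall k\, (F(k) \land \neg F(q))) \lor (\forall t\, F(t))
All bound variables are already distinct, so no renaming is needed.
Finally move all quantifiers to the prefix:
  \forall r\, \forall s\, \forall q\, \forall k\, \forall t\, (F(s) \lor H(r) \lor F(k) \land \neg F(q) \lor F(t))
The quantifier \forall t sits under an even number of negations (counting the antecedent side of each →), so it remains universal.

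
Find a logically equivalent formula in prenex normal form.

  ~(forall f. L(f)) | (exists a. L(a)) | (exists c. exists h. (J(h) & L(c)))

exists f. exists a. exists c. exists h. (~L(f) | L(a) | J(h) & L(c))

Move each ¬ inward, flipping quantifiers it crosses:
  (exists f. ~L(f)) | (exists a. L(a)) | (exists c. exists h. (J(h) & L(c)))
All bound variables are already distinct, so no renaming is needed.
Pull the quantifiers to the front (each side's bound variable is not free in the other side):
  exists f. exists a. exists c. exists h. (~L(f) | L(a) | J(h) & L(c))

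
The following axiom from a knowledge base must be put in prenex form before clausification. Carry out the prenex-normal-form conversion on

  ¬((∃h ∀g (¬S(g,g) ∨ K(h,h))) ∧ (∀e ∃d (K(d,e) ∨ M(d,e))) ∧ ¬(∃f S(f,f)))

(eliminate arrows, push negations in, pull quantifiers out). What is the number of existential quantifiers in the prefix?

3

Drive negations inward (¬∀x A ≡ ∃x ¬A, ¬∃x A ≡ ∀x ¬A, De Morgan for ∧/∨):
  (∀h ∃g (S(g,g) ∧ ¬K(h,h))) ∨ (∃e ∀d (¬K(d,e) ∧ ¬M(d,e))) ∨ (∃f S(f,f))
Finally move all quantifiers to the prefix:
  ∀h ∃g ∃e ∀d ∃f (S(g,g) ∧ ¬K(h,h) ∨ ¬K(d,e) ∧ ¬M(d,e) ∨ S(f,f))
The prefix is ∀h ∃g ∃e ∀d ∃f: 2 universal, 3 existential.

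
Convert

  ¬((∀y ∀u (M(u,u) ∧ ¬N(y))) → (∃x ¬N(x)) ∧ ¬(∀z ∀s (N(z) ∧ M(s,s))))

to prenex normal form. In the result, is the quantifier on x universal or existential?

universal

Rewrite implications/biconditionals: A → B as ¬A ∨ B.
  ¬(¬(∀y ∀u (M(u,u) ∧ ¬N(y))) ∨ (∃x ¬N(x)) ∧ ¬(∀z ∀s (N(z) ∧ M(s,s))))
Drive negations inward (¬∀x A ≡ ∃x ¬A, ¬∃x A ≡ ∀x ¬A, De Morgan for ∧/∨):
  (∀y ∀u (M(u,u) ∧ ¬N(y))) ∧ ((∀x N(x)) ∨ (∀z ∀s (N(z) ∧ M(s,s))))
All bound variables are already distinct, so no renaming is needed.
Finally move all quantifiers to the prefix:
  ∀y ∀u ∀x ∀z ∀s (M(u,u) ∧ ¬N(y) ∧ (N(x) ∨ N(z) ∧ M(s,s)))
The quantifier ∃x sits under an odd number of negations (counting the antecedent side of each →), so it flips to ∀x.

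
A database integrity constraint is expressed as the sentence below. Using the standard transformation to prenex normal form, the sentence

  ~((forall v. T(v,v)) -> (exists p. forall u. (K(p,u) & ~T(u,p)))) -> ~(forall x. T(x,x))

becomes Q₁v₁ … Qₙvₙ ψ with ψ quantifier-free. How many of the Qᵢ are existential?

3

Rewrite implications/biconditionals: A → B as ¬A ∨ B.
  ~~(~(forall v. T(v,v)) | (exists p. forall u. (K(p,u) & ~T(u,p)))) | ~(forall x. T(x,x))
Push ¬ through the quantifiers and connectives to reach negation normal form:
  (exists v. ~T(v,v)) | (exists p. forall u. (K(p,u) & ~T(u,p))) | (exists x. ~T(x,x))
Finally move all quantifiers to the prefix:
  exists v. exists p. forall u. exists x. (~T(v,v) | K(p,u) & ~T(u,p) | ~T(x,x))
The prefix is exists v exists p forall u exists x: 1 universal, 3 existential.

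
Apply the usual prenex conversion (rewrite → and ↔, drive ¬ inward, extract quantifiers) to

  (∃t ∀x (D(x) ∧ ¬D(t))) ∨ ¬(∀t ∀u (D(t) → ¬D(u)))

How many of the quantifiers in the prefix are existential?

Rewrite implications/biconditionals: A → B as ¬A ∨ B.
  (∃t ∀x (D(x) ∧ ¬D(t))) ∨ ¬(∀t ∀u (¬D(t) ∨ ¬D(u)))
Push ¬ through the quantifiers and connectives to reach negation normal form:
  (∃t ∀x (D(x) ∧ ¬D(t))) ∨ (∃t ∃u (D(t) ∧ D(u)))
Give each quantifier a distinct variable: t↦c.
  (∃t ∀x (D(x) ∧ ¬D(t))) ∨ (∃c ∃u (D(c) ∧ D(u)))
Pull the quantifiers to the front (each side's bound variable is not free in the other side):
  ∃t ∀x ∃c ∃u (D(x) ∧ ¬D(t) ∨ D(c) ∧ D(u))
The prefix is ∃t ∀x ∃c ∃u: 1 universal, 3 existential.

3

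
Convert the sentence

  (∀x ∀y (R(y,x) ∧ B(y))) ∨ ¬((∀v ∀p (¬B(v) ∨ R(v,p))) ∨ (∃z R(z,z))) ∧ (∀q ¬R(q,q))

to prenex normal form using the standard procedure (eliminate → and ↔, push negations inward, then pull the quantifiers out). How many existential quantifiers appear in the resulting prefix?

Drive negations inward (¬∀x A ≡ ∃x ¬A, ¬∃x A ≡ ∀x ¬A, De Morgan for ∧/∨):
  (∀x ∀y (R(y,x) ∧ B(y))) ∨ (∃v ∃p (B(v) ∧ ¬R(v,p))) ∧ (∀z ¬R(z,z)) ∧ (∀q ¬R(q,q))
All bound variables are already distinct, so no renaming is needed.
Finally move all quantifiers to the prefix:
  ∀x ∀y ∃v ∃p ∀z ∀q (R(y,x) ∧ B(y) ∨ B(v) ∧ ¬R(v,p) ∧ ¬R(z,z) ∧ ¬R(q,q))
The prefix is ∀x ∀y ∃v ∃p ∀z ∀q: 4 universal, 2 existential.

2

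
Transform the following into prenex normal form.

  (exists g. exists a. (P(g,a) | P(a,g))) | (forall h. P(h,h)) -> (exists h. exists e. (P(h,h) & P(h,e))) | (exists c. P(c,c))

Rewrite implications/biconditionals: A → B as ¬A ∨ B.
  ~((exists g. exists a. (P(g,a) | P(a,g))) | (forall h. P(h,h))) | (exists h. exists e. (P(h,h) & P(h,e))) | (exists c. P(c,c))
Push ¬ through the quantifiers and connectives to reach negation normal form:
  (forall g. forall a. (~P(g,a) & ~P(a,g))) & (exists h. ~P(h,h)) | (exists h. exists e. (P(h,h) & P(h,e))) | (exists c. P(c,c))
Rename bound variables to avoid capture: h↦u.
  (forall g. forall a. (~P(g,a) & ~P(a,g))) & (exists h. ~P(h,h)) | (exists u. exists e. (P(u,u) & P(u,e))) | (exists c. P(c,c))
Finally move all quantifiers to the prefix:
  forall g. forall a. exists h. exists u. exists e. exists c. (~P(g,a) & ~P(a,g) & ~P(h,h) | P(u,u) & P(u,e) | P(c,c))

forall g. forall a. exists h. exists u. exists e. exists c. (~P(g,a) & ~P(a,g) & ~P(h,h) | P(u,u) & P(u,e) | P(c,c))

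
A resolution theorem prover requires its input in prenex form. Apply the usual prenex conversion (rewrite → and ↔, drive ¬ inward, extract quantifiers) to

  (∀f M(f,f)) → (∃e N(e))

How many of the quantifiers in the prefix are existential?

2

First replace A → B with ¬A ∨ B.
  ¬(∀f M(f,f)) ∨ (∃e N(e))
Drive negations inward (¬∀x A ≡ ∃x ¬A, ¬∃x A ≡ ∀x ¬A, De Morgan for ∧/∨):
  (∃f ¬M(f,f)) ∨ (∃e N(e))
All bound variables are already distinct, so no renaming is needed.
Pull the quantifiers to the front (each side's bound variable is not free in the other side):
  ∃f ∃e (¬M(f,f) ∨ N(e))
The prefix is ∃f ∃e: 0 universal, 2 existential.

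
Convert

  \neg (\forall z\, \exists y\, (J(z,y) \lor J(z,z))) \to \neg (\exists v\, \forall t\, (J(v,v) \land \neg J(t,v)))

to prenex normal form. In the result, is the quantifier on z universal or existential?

universal

First replace A → B with ¬A ∨ B.
  \neg \neg (\forall z\, \exists y\, (J(z,y) \lor J(z,z))) \lor \neg (\exists v\, \forall t\, (J(v,v) \land \neg J(t,v)))
Move each ¬ inward, flipping quantifiers it crosses:
  (\forall z\, \exists y\, (J(z,y) \lor J(z,z))) \lor (\forall v\, \exists t\, (\neg J(v,v) \lor J(t,v)))
All bound variables are already distinct, so no renaming is needed.
Finally move all quantifiers to the prefix:
  \forall z\, \exists y\, \forall v\, \exists t\, (J(z,y) \lor J(z,z) \lor \neg J(v,v) \lor J(t,v))
The quantifier \forall z sits under an even number of negations (counting the antecedent side of each →), so it remains universal.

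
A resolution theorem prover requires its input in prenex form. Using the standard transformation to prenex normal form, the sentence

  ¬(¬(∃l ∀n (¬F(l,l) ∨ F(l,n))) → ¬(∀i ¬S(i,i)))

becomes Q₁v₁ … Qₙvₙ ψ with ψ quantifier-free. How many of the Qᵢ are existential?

1

First replace A → B with ¬A ∨ B.
  ¬(¬¬(∃l ∀n (¬F(l,l) ∨ F(l,n))) ∨ ¬(∀i ¬S(i,i)))
Move each ¬ inward, flipping quantifiers it crosses:
  (∀l ∃n (F(l,l) ∧ ¬F(l,n))) ∧ (∀i ¬S(i,i))
All bound variables are already distinct, so no renaming is needed.
Finally move all quantifiers to the prefix:
  ∀l ∃n ∀i (F(l,l) ∧ ¬F(l,n) ∧ ¬S(i,i))
The prefix is ∀l ∃n ∀i: 2 universal, 1 existential.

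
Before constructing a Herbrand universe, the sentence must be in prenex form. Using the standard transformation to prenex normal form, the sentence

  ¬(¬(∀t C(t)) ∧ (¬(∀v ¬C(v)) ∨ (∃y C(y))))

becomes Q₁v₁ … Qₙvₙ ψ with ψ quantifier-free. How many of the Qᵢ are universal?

3

Drive negations inward (¬∀x A ≡ ∃x ¬A, ¬∃x A ≡ ∀x ¬A, De Morgan for ∧/∨):
  (∀t C(t)) ∨ (∀v ¬C(v)) ∧ (∀y ¬C(y))
All bound variables are already distinct, so no renaming is needed.
Pull the quantifiers to the front (each side's bound variable is not free in the other side):
  ∀t ∀v ∀y (C(t) ∨ ¬C(v) ∧ ¬C(y))
The prefix is ∀t ∀v ∀y: 3 universal, 0 existential.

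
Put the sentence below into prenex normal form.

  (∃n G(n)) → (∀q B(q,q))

Rewrite implications/biconditionals: A → B as ¬A ∨ B.
  ¬(∃n G(n)) ∨ (∀q B(q,q))
Push ¬ through the quantifiers and connectives to reach negation normal form:
  (∀n ¬G(n)) ∨ (∀q B(q,q))
All bound variables are already distinct, so no renaming is needed.
Extract every quantifier outward, since the variables are now distinct and don't occur free across branches:
  ∀n ∀q (¬G(n) ∨ B(q,q))

∀n ∀q (¬G(n) ∨ B(q,q))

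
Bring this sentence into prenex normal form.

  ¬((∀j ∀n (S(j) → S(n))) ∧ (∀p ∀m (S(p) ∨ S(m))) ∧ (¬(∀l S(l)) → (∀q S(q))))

Rewrite implications/biconditionals: A → B as ¬A ∨ B.
  ¬((∀j ∀n (¬S(j) ∨ S(n))) ∧ (∀p ∀m (S(p) ∨ S(m))) ∧ (¬¬(∀l S(l)) ∨ (∀q S(q))))
Push ¬ through the quantifiers and connectives to reach negation normal form:
  (∃j ∃n (S(j) ∧ ¬S(n))) ∨ (∃p ∃m (¬S(p) ∧ ¬S(m))) ∨ (∃l ¬S(l)) ∧ (∃q ¬S(q))
Extract every quantifier outward, since the variables are now distinct and don't occur free across branches:
  ∃j ∃n ∃p ∃m ∃l ∃q (S(j) ∧ ¬S(n) ∨ ¬S(p) ∧ ¬S(m) ∨ ¬S(l) ∧ ¬S(q))

∃j ∃n ∃p ∃m ∃l ∃q (S(j) ∧ ¬S(n) ∨ ¬S(p) ∧ ¬S(m) ∨ ¬S(l) ∧ ¬S(q))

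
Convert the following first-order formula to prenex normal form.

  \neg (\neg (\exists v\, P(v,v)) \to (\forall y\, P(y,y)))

\forall v\, \exists y\, (\neg P(v,v) \land \neg P(y,y))

First replace A → B with ¬A ∨ B.
  \neg (\neg \neg (\exists v\, P(v,v)) \lor (\forall y\, P(y,y)))
Move each ¬ inward, flipping quantifiers it crosses:
  (\forall v\, \neg P(v,v)) \land (\exists y\, \neg P(y,y))
All bound variables are already distinct, so no renaming is needed.
Finally move all quantifiers to the prefix:
  \forall v\, \exists y\, (\neg P(v,v) \land \neg P(y,y))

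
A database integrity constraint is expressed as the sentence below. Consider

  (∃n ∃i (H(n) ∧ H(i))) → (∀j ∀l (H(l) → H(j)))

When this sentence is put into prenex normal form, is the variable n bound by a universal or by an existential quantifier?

Rewrite implications/biconditionals: A → B as ¬A ∨ B.
  ¬(∃n ∃i (H(n) ∧ H(i))) ∨ (∀j ∀l (¬H(l) ∨ H(j)))
Push ¬ through the quantifiers and connectives to reach negation normal form:
  (∀n ∀i (¬H(n) ∨ ¬H(i))) ∨ (∀j ∀l (¬H(l) ∨ H(j)))
All bound variables are already distinct, so no renaming is needed.
Finally move all quantifiers to the prefix:
  ∀n ∀i ∀j ∀l (¬H(n) ∨ ¬H(i) ∨ ¬H(l) ∨ H(j))
The quantifier ∃n sits under an odd number of negations (counting the antecedent side of each →), so it flips to ∀n.

universal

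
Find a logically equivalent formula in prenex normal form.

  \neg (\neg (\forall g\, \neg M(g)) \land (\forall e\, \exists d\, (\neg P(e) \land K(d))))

Drive negations inward (¬∀x A ≡ ∃x ¬A, ¬∃x A ≡ ∀x ¬A, De Morgan for ∧/∨):
  (\forall g\, \neg M(g)) \lor (\exists e\, \forall d\, (P(e) \lor \neg K(d)))
All bound variables are already distinct, so no renaming is needed.
Pull the quantifiers to the front (each side's bound variable is not free in the other side):
  \forall g\, \exists e\, \forall d\, (\neg M(g) \lor P(e) \lor \neg K(d))

\forall g\, \exists e\, \forall d\, (\neg M(g) \lor P(e) \lor \neg K(d))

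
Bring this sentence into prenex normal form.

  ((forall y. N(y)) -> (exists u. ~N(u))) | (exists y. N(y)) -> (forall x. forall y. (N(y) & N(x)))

forall y. forall u. forall a. forall x. forall z. (N(y) & N(u) & ~N(a) | N(z) & N(x))

Eliminate → and ↔ using ¬ and ∨.
  ~(~(forall y. N(y)) | (exists u. ~N(u)) | (exists y. N(y))) | (forall x. forall y. (N(y) & N(x)))
Drive negations inward (¬∀x A ≡ ∃x ¬A, ¬∃x A ≡ ∀x ¬A, De Morgan for ∧/∨):
  (forall y. N(y)) & (forall u. N(u)) & (forall y. ~N(y)) | (forall x. forall y. (N(y) & N(x)))
Standardize variables apart so no two quantifiers bind the same name: y↦a, y↦z.
  (forall y. N(y)) & (forall u. N(u)) & (forall a. ~N(a)) | (forall x. forall z. (N(z) & N(x)))
Pull the quantifiers to the front (each side's bound variable is not free in the other side):
  forall y. forall u. forall a. forall x. forall z. (N(y) & N(u) & ~N(a) | N(z) & N(x))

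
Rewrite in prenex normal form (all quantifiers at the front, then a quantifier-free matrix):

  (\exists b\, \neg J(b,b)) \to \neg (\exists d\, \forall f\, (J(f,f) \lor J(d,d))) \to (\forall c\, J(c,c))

First replace A → B with ¬A ∨ B.
  \neg (\exists b\, \neg J(b,b)) \lor \neg \neg (\exists d\, \forall f\, (J(f,f) \lor J(d,d))) \lor (\forall c\, J(c,c))
Push ¬ through the quantifiers and connectives to reach negation normal form:
  (\forall b\, J(b,b)) \lor (\exists d\, \forall f\, (J(f,f) \lor J(d,d))) \lor (\forall c\, J(c,c))
All bound variables are already distinct, so no renaming is needed.
Pull the quantifiers to the front (each side's bound variable is not free in the other side):
  \forall b\, \exists d\, \forall f\, \forall c\, (J(b,b) \lor J(f,f) \lor J(d,d) \lor J(c,c))

\forall b\, \exists d\, \forall f\, \forall c\, (J(b,b) \lor J(f,f) \lor J(d,d) \lor J(c,c))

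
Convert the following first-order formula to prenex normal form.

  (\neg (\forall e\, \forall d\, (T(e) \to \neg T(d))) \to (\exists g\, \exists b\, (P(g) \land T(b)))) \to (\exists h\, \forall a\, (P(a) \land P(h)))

\exists e\, \exists d\, \forall g\, \forall b\, \exists h\, \forall a\, (T(e) \land T(d) \land (\neg P(g) \lor \neg T(b)) \lor P(a) \land P(h))

First replace A → B with ¬A ∨ B.
  \neg (\neg \neg (\forall e\, \forall d\, (\neg T(e) \lor \neg T(d))) \lor (\exists g\, \exists b\, (P(g) \land T(b)))) \lor (\exists h\, \forall a\, (P(a) \land P(h)))
Move each ¬ inward, flipping quantifiers it crosses:
  (\exists e\, \exists d\, (T(e) \land T(d))) \land (\forall g\, \forall b\, (\neg P(g) \lor \neg T(b))) \lor (\exists h\, \forall a\, (P(a) \land P(h)))
Extract every quantifier outward, since the variables are now distinct and don't occur free across branches:
  \exists e\, \exists d\, \forall g\, \forall b\, \exists h\, \forall a\, (T(e) \land T(d) \land (\neg P(g) \lor \neg T(b)) \lor P(a) \land P(h))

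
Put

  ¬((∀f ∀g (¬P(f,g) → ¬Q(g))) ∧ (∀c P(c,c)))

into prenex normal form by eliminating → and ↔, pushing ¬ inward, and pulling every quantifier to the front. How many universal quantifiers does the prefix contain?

Eliminate → and ↔ using ¬ and ∨.
  ¬((∀f ∀g (¬¬P(f,g) ∨ ¬Q(g))) ∧ (∀c P(c,c)))
Move each ¬ inward, flipping quantifiers it crosses:
  (∃f ∃g (¬P(f,g) ∧ Q(g))) ∨ (∃c ¬P(c,c))
All bound variables are already distinct, so no renaming is needed.
Finally move all quantifiers to the prefix:
  ∃f ∃g ∃c (¬P(f,g) ∧ Q(g) ∨ ¬P(c,c))
The prefix is ∃f ∃g ∃c: 0 universal, 3 existential.

0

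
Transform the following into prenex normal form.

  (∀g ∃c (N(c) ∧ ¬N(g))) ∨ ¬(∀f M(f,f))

∀g ∃c ∃f (N(c) ∧ ¬N(g) ∨ ¬M(f,f))

Drive negations inward (¬∀x A ≡ ∃x ¬A, ¬∃x A ≡ ∀x ¬A, De Morgan for ∧/∨):
  (∀g ∃c (N(c) ∧ ¬N(g))) ∨ (∃f ¬M(f,f))
All bound variables are already distinct, so no renaming is needed.
Finally move all quantifiers to the prefix:
  ∀g ∃c ∃f (N(c) ∧ ¬N(g) ∨ ¬M(f,f))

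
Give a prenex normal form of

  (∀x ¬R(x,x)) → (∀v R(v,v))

Rewrite implications/biconditionals: A → B as ¬A ∨ B.
  ¬(∀x ¬R(x,x)) ∨ (∀v R(v,v))
Drive negations inward (¬∀x A ≡ ∃x ¬A, ¬∃x A ≡ ∀x ¬A, De Morgan for ∧/∨):
  (∃x R(x,x)) ∨ (∀v R(v,v))
All bound variables are already distinct, so no renaming is needed.
Pull the quantifiers to the front (each side's bound variable is not free in the other side):
  ∃x ∀v (R(x,x) ∨ R(v,v))

∃x ∀v (R(x,x) ∨ R(v,v))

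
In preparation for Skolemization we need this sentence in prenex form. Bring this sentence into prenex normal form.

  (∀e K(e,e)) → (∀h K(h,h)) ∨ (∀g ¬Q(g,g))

First replace A → B with ¬A ∨ B.
  ¬(∀e K(e,e)) ∨ (∀h K(h,h)) ∨ (∀g ¬Q(g,g))
Drive negations inward (¬∀x A ≡ ∃x ¬A, ¬∃x A ≡ ∀x ¬A, De Morgan for ∧/∨):
  (∃e ¬K(e,e)) ∨ (∀h K(h,h)) ∨ (∀g ¬Q(g,g))
Pull the quantifiers to the front (each side's bound variable is not free in the other side):
  ∃e ∀h ∀g (¬K(e,e) ∨ K(h,h) ∨ ¬Q(g,g))

∃e ∀h ∀g (¬K(e,e) ∨ K(h,h) ∨ ¬Q(g,g))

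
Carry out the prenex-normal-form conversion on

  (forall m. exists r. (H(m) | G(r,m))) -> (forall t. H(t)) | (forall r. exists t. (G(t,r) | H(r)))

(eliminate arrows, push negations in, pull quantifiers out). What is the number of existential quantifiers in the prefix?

Eliminate → and ↔ using ¬ and ∨.
  ~(forall m. exists r. (H(m) | G(r,m))) | (forall t. H(t)) | (forall r. exists t. (G(t,r) | H(r)))
Drive negations inward (¬∀x A ≡ ∃x ¬A, ¬∃x A ≡ ∀x ¬A, De Morgan for ∧/∨):
  (exists m. forall r. (~H(m) & ~G(r,m))) | (forall t. H(t)) | (forall r. exists t. (G(t,r) | H(r)))
Rename bound variables to avoid capture: r↦a, t↦v1.
  (exists m. forall r. (~H(m) & ~G(r,m))) | (forall t. H(t)) | (forall a. exists v1. (G(v1,a) | H(a)))
Finally move all quantifiers to the prefix:
  exists m. forall r. forall t. forall a. exists v1. (~H(m) & ~G(r,m) | H(t) | G(v1,a) | H(a))
The prefix is exists m forall r forall t forall a exists v1: 3 universal, 2 existential.

2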